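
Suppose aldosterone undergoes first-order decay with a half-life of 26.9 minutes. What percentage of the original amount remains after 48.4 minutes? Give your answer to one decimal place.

n = 48.4/26.9 ≈ 1.7993 half-lives.
Fraction remaining = (1/2)^1.7993 ≈ 0.28732, i.e. 28.732%.

28.7%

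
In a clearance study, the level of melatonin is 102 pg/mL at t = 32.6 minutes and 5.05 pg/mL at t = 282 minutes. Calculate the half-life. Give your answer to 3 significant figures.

Over Δt = 282 − 32.6 = 249.4 minutes, the level fell by a factor of 102/5.05 ≈ 20.198.
n = log₂(20.198) ≈ 4.3361 half-lives, so t½ = 249.4/4.3361 ≈ 57.517 minutes.

57.5 minutes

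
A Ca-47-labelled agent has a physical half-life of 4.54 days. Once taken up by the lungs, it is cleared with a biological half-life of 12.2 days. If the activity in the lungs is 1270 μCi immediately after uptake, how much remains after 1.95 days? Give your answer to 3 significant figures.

844 μCi

1/t_eff = 1/t_phys + 1/t_biol = 1/4.54 + 1/12.2 = 0.30223 per day.
t_eff = 4.54 × 12.2 / (4.54 + 12.2) ≈ 3.3087 days.
Remaining = 1270 × (1/2)^(1.95/3.3087) = 1270 × (1/2)^0.58935 ≈ 844.09 μCi.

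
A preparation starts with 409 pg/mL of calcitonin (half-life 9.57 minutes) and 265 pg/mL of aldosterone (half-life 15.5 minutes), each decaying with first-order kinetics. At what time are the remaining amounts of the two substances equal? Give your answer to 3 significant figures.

15.7 minutes

Set 409·(1/2)^(t/9.57) = 265·(1/2)^(t/15.5).
Taking log₂: log₂(409/265) = t·(1/9.57 − 1/15.5).
log₂(1.5434) = 0.62611; 1/9.57 − 1/15.5 = 0.039977.
t = 0.62611 / 0.039977 ≈ 15.662 minutes.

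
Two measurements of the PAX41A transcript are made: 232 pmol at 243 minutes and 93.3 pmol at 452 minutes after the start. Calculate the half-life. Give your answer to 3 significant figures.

159 minutes

Over Δt = 452 − 243 = 209 minutes, the level fell by a factor of 232/93.3 ≈ 2.4866.
n = log₂(2.4866) ≈ 1.3142 half-lives, so t½ = 209/1.3142 ≈ 159.04 minutes.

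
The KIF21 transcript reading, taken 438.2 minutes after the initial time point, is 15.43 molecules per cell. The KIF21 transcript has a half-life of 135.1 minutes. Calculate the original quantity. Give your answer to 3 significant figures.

Number of half-lives elapsed: n = 438.2/135.1 ≈ 3.2435.
A₀ = A × 2^n = 15.43 × 2^3.2435 = 15.43 × 9.471 ≈ 146.14 molecules per cell.

146 molecules per cell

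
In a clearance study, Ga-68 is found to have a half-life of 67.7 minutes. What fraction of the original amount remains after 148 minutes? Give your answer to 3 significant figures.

n = 148/67.7 ≈ 2.1861 half-lives.
Fraction remaining = (1/2)^2.1861 ≈ 0.21974.

0.220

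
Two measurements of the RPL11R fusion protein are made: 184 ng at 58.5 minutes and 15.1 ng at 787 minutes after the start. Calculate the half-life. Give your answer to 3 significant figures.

202 minutes

Over Δt = 787 − 58.5 = 728.5 minutes, the level fell by a factor of 184/15.1 ≈ 12.185.
n = log₂(12.185) ≈ 3.6071 half-lives, so t½ = 728.5/3.6071 ≈ 201.96 minutes.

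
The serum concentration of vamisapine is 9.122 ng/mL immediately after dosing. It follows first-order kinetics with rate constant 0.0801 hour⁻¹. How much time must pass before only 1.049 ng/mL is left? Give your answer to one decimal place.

27.0 hours

t½ = ln 2 / k = 0.69315 / 0.0801 ≈ 8.6535 hours.
Fraction remaining = 1.049/9.122 ≈ 0.115.
n = log₂(9.122/1.049) = ln(8.6959)/ln 2 ≈ 3.1203 half-lives.
t = n × t½ = 3.1203 × 8.6535 ≈ 27.002 hours.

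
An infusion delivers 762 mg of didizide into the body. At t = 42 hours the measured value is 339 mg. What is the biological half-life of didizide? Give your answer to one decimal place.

A/A₀ = 339/762 ≈ 0.44488.
n = log₂(2.2478) ≈ 1.1685 half-lives elapsed in 42 hours.
t½ = 42/1.1685 ≈ 35.943 hours.

35.9 hours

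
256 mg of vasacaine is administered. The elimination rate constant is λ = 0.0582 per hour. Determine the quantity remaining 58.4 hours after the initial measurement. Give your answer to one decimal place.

t½ = ln 2 / λ = 0.69315 / 0.0582 ≈ 11.91 hours.
Number of half-lives: n = 58.4/11.91 ≈ 4.9035.
Remaining = 256 × (1/2)^4.9035 = 256 × 0.033411 ≈ 8.5531 mg.

8.6 mg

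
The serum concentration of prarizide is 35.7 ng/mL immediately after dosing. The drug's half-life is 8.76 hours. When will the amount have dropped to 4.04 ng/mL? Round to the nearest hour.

Fraction remaining = 4.04/35.7 ≈ 0.11317.
n = log₂(35.7/4.04) = ln(8.8366)/ln 2 ≈ 3.1435 half-lives.
t = n × t½ = 3.1435 × 8.76 ≈ 27.537 hours.

28 hours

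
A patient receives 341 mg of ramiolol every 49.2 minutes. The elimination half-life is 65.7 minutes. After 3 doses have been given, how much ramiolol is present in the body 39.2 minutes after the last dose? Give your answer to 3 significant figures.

The 3 doses were given 137.6, 88.4, 39.2 minutes ago.
Total = 341·(1/2)^(137.6/65.7) + 341·(1/2)^(88.4/65.7) + 341·(1/2)^(39.2/65.7)
      = 79.852 + 134.19 + 225.5 ≈ 439.54 mg.

440 mg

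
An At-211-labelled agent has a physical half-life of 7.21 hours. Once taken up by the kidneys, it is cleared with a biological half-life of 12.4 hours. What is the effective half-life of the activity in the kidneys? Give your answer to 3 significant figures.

1/t_eff = 1/t_phys + 1/t_biol = 1/7.21 + 1/12.4 = 0.21934 per hour.
t_eff = 7.21 × 12.4 / (7.21 + 12.4) ≈ 4.5591 hours.

4.56 hours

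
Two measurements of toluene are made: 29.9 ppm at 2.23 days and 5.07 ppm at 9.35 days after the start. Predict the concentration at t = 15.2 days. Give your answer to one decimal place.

Over Δt = 9.35 − 2.23 = 7.12 days, the level fell by a factor of 29.9/5.07 ≈ 5.8974.
n = log₂(5.8974) ≈ 2.5601 half-lives, so t½ = 7.12/2.5601 ≈ 2.7812 days.
From t = 9.35 to t = 15.2: 5.07 × (1/2)^((15.2−9.35)/2.7812) ≈ 1.1798 ppm.

1.2 ppm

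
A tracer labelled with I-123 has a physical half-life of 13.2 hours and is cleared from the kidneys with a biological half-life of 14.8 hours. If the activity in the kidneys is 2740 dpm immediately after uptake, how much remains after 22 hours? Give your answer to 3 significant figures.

1/t_eff = 1/t_phys + 1/t_biol = 1/13.2 + 1/14.8 = 0.14333 per hour.
t_eff = 13.2 × 14.8 / (13.2 + 14.8) ≈ 6.9771 hours.
Remaining = 2740 × (1/2)^(22/6.9771) = 2740 × (1/2)^3.1532 ≈ 308 dpm.

308 dpm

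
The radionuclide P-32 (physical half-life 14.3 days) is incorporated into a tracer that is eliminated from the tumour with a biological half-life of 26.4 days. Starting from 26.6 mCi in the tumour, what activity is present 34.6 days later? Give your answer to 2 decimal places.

1/t_eff = 1/t_phys + 1/t_biol = 1/14.3 + 1/26.4 = 0.10781 per day.
t_eff = 14.3 × 26.4 / (14.3 + 26.4) ≈ 9.2757 days.
Remaining = 26.6 × (1/2)^(34.6/9.2757) = 26.6 × (1/2)^3.7302 ≈ 2.0044 mCi.

2.00 mCi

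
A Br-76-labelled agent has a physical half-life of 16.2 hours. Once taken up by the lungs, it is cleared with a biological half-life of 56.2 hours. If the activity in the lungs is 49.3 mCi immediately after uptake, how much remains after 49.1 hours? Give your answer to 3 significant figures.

3.29 mCi

1/t_eff = 1/t_phys + 1/t_biol = 1/16.2 + 1/56.2 = 0.079522 per hour.
t_eff = 16.2 × 56.2 / (16.2 + 56.2) ≈ 12.575 hours.
Remaining = 49.3 × (1/2)^(49.1/12.575) = 49.3 × (1/2)^3.9045 ≈ 3.292 mCi.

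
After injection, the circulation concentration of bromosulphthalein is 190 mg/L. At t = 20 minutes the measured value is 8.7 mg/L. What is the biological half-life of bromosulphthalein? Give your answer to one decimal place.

4.5 minutes

A/A₀ = 8.7/190 ≈ 0.045789.
n = log₂(21.839) ≈ 4.4488 half-lives elapsed in 20 minutes.
t½ = 20/4.4488 ≈ 4.4956 minutes.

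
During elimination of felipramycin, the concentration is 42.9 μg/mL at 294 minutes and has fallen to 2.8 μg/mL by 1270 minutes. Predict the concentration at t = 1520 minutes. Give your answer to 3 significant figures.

1.39 μg/mL

Over Δt = 1270 − 294 = 976 minutes, the level fell by a factor of 42.9/2.8 ≈ 15.321.
n = log₂(15.321) ≈ 3.9375 half-lives, so t½ = 976/3.9375 ≈ 247.87 minutes.
From t = 1270 to t = 1520: 2.8 × (1/2)^((1520−1270)/247.87) ≈ 1.3917 μg/mL.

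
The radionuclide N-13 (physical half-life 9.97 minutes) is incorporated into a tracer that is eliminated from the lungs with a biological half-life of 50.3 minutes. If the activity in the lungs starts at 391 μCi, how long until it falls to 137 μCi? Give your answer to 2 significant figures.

13 minutes

1/t_eff = 1/t_phys + 1/t_biol = 1/9.97 + 1/50.3 = 0.12018 per minute.
t_eff = 9.97 × 50.3 / (9.97 + 50.3) ≈ 8.3207 minutes.
n = log₂(391/137) ≈ 1.513; t = 1.513 × 8.3207 ≈ 12.589 minutes.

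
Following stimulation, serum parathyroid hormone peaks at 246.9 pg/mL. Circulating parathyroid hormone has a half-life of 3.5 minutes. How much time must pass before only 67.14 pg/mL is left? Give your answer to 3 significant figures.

Fraction remaining = 67.14/246.9 ≈ 0.27193.
n = log₂(246.9/67.14) = ln(3.6774)/ln 2 ≈ 1.8787 half-lives.
t = n × t½ = 1.8787 × 3.5 ≈ 6.5754 minutes.

6.58 minutes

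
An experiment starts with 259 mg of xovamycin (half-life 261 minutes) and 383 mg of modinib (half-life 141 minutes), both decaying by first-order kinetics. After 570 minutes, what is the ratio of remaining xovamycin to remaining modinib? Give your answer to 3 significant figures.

2.45

xovamycin: 259 × (1/2)^(570/261) = 259 × (1/2)^2.1839 ≈ 57 mg.
modinib: 383 × (1/2)^(570/141) = 383 × (1/2)^4.0426 ≈ 23.242 mg.
Ratio ≈ 57 / 23.242 ≈ 2.4525.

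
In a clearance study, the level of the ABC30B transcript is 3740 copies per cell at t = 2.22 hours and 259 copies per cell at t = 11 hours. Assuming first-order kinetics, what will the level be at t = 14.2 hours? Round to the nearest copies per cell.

Over Δt = 11 − 2.22 = 8.78 hours, the level fell by a factor of 3740/259 ≈ 14.44.
n = log₂(14.44) ≈ 3.852 half-lives, so t½ = 8.78/3.852 ≈ 2.2793 hours.
From t = 11 to t = 14.2: 259 × (1/2)^((14.2−11)/2.2793) ≈ 97.876 copies per cell.

98 copies per cell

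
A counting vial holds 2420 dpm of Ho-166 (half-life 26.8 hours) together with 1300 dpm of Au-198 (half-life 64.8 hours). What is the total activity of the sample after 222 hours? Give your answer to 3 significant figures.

Ho-166: 2420 × (1/2)^(222/26.8) = 2420 × (1/2)^8.2836 ≈ 7.7662 dpm.
Au-198: 1300 × (1/2)^(222/64.8) = 1300 × (1/2)^3.4259 ≈ 120.96 dpm.
Total = 7.7662 + 120.96 ≈ 128.72 dpm.

129 dpm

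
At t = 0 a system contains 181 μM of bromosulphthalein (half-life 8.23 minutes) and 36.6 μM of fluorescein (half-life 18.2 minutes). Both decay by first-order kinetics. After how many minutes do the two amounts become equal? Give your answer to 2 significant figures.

35 minutes

Set 181·(1/2)^(t/8.23) = 36.6·(1/2)^(t/18.2).
Taking log₂: log₂(181/36.6) = t·(1/8.23 − 1/18.2).
log₂(4.9454) = 2.3061; 1/8.23 − 1/18.2 = 0.066562.
t = 2.3061 / 0.066562 ≈ 34.646 minutes.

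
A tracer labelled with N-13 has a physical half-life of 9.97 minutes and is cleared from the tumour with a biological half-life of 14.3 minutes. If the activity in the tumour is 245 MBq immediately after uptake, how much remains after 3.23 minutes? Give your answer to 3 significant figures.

1/t_eff = 1/t_phys + 1/t_biol = 1/9.97 + 1/14.3 = 0.17023 per minute.
t_eff = 9.97 × 14.3 / (9.97 + 14.3) ≈ 5.8744 minutes.
Remaining = 245 × (1/2)^(3.23/5.8744) = 245 × (1/2)^0.54985 ≈ 167.36 MBq.

167 MBq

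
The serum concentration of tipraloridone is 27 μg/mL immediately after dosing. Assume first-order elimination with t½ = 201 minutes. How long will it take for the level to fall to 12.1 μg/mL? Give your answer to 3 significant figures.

Fraction remaining = 12.1/27 ≈ 0.44815.
n = log₂(27/12.1) = ln(2.2314)/ln 2 ≈ 1.158 half-lives.
t = n × t½ = 1.158 × 201 ≈ 232.75 minutes.

233 minutes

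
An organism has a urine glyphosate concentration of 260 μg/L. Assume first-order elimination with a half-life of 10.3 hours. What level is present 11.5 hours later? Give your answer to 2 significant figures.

Number of half-lives: n = 11.5/10.3 ≈ 1.1165.
Remaining = 260 × (1/2)^1.1165 = 260 × 0.46121 ≈ 119.91 μg/L.

120 μg/L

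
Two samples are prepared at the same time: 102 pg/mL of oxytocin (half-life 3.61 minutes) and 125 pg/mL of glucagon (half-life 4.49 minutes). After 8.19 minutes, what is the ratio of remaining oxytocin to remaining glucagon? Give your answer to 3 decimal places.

oxytocin: 102 × (1/2)^(8.19/3.61) = 102 × (1/2)^2.2687 ≈ 21.167 pg/mL.
glucagon: 125 × (1/2)^(8.19/4.49) = 125 × (1/2)^1.8241 ≈ 35.303 pg/mL.
Ratio ≈ 21.167 / 35.303 ≈ 0.59957.

0.600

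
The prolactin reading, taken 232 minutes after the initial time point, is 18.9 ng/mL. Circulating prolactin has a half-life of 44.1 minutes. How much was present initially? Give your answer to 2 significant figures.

720 ng/mL

Number of half-lives elapsed: n = 232/44.1 ≈ 5.2608.
A₀ = A × 2^n = 18.9 × 2^5.2608 = 18.9 × 38.34 ≈ 724.62 ng/mL.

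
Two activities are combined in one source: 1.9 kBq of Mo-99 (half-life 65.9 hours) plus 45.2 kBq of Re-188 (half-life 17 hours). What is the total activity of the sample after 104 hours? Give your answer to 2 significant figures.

1.3 kBq

Mo-99: 1.9 × (1/2)^(104/65.9) = 1.9 × (1/2)^1.5781 ≈ 0.63633 kBq.
Re-188: 45.2 × (1/2)^(104/17) = 45.2 × (1/2)^6.1176 ≈ 0.65094 kBq.
Total = 0.63633 + 0.65094 ≈ 1.2873 kBq.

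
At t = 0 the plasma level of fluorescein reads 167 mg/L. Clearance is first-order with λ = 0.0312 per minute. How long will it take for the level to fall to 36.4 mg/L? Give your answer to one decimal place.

48.8 minutes

t½ = ln 2 / λ = 0.69315 / 0.0312 ≈ 22.216 minutes.
Fraction remaining = 36.4/167 ≈ 0.21796.
n = log₂(167/36.4) = ln(4.5879)/ln 2 ≈ 2.1978 half-lives.
t = n × t½ = 2.1978 × 22.216 ≈ 48.828 minutes.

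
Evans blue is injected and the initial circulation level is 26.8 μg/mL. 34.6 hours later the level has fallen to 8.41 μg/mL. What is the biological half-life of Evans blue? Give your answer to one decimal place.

20.7 hours

A/A₀ = 8.41/26.8 ≈ 0.31381.
n = log₂(3.1867) ≈ 1.6721 half-lives elapsed in 34.6 hours.
t½ = 34.6/1.6721 ≈ 20.693 hours.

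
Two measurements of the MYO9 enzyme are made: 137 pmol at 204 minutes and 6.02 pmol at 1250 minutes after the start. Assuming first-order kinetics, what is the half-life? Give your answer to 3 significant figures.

Over Δt = 1250 − 204 = 1046 minutes, the level fell by a factor of 137/6.02 ≈ 22.757.
n = log₂(22.757) ≈ 4.5083 half-lives, so t½ = 1046/4.5083 ≈ 232.02 minutes.

232 minutes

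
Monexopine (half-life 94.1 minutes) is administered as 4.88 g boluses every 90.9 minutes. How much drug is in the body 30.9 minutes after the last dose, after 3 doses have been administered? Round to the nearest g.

7 g

The 3 doses were given 212.7, 121.8, 30.9 minutes ago.
Total = 4.88·(1/2)^(212.7/94.1) + 4.88·(1/2)^(121.8/94.1) + 4.88·(1/2)^(30.9/94.1)
      = 1.0186 + 1.9896 + 3.8866 ≈ 6.8948 g.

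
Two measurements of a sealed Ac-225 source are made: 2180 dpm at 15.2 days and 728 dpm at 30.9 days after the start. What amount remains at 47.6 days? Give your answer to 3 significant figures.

Over Δt = 30.9 − 15.2 = 15.7 days, the level fell by a factor of 2180/728 ≈ 2.9945.
n = log₂(2.9945) ≈ 1.5823 half-lives, so t½ = 15.7/1.5823 ≈ 9.9222 days.
From t = 30.9 to t = 47.6: 728 × (1/2)^((47.6−30.9)/9.9222) ≈ 226.71 dpm.

227 dpm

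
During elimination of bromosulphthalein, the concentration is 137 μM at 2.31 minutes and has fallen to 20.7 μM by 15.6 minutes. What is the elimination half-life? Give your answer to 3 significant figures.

Over Δt = 15.6 − 2.31 = 13.29 minutes, the level fell by a factor of 137/20.7 ≈ 6.6184.
n = log₂(6.6184) ≈ 2.7265 half-lives, so t½ = 13.29/2.7265 ≈ 4.8744 minutes.

4.87 minutes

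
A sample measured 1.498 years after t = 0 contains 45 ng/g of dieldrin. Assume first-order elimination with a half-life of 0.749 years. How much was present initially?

180 ng/g

Number of half-lives elapsed: n = 1.498/0.749 ≈ 2.
A₀ = A × 2^n = 45 × 2^2 = 45 × 4 ≈ 180 ng/g.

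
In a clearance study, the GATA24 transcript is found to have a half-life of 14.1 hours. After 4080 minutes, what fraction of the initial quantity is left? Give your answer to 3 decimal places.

4080 minutes = 68 hours.
n = 68/14.1 ≈ 4.8227 half-lives.
Fraction remaining = (1/2)^4.8227 ≈ 0.035337.

0.035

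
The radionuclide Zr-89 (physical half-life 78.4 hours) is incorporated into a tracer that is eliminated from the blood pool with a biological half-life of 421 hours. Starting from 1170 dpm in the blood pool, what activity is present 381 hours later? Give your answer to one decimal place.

1/t_eff = 1/t_phys + 1/t_biol = 1/78.4 + 1/421 = 0.01513 per hour.
t_eff = 78.4 × 421 / (78.4 + 421) ≈ 66.092 hours.
Remaining = 1170 × (1/2)^(381/66.092) = 1170 × (1/2)^5.7647 ≈ 21.52 dpm.

21.5 dpm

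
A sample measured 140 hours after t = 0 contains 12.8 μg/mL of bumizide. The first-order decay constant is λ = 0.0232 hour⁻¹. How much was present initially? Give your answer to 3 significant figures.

329 μg/mL

t½ = ln 2 / λ = 0.69315 / 0.0232 ≈ 29.877 hours.
Number of half-lives elapsed: n = 140/29.877 ≈ 4.6859.
A₀ = A × 2^n = 12.8 × 2^4.6859 = 12.8 × 25.739 ≈ 329.46 μg/mL.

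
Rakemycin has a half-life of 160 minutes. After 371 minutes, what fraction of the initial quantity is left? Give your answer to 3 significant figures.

n = 371/160 ≈ 2.3188 half-lives.
Fraction remaining = (1/2)^2.3188 ≈ 0.20044.

0.200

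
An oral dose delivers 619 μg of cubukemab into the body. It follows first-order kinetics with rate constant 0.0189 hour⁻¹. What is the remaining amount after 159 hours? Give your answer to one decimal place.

t½ = ln 2 / k = 0.69315 / 0.0189 ≈ 36.674 hours.
Number of half-lives: n = 159/36.674 ≈ 4.3354.
Remaining = 619 × (1/2)^4.3354 = 619 × 0.049534 ≈ 30.661 μg.

30.7 μg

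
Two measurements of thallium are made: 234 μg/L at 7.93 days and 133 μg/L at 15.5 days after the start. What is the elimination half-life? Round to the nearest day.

9 days

Over Δt = 15.5 − 7.93 = 7.57 days, the level fell by a factor of 234/133 ≈ 1.7594.
n = log₂(1.7594) ≈ 0.81508 half-lives, so t½ = 7.57/0.81508 ≈ 9.2874 days.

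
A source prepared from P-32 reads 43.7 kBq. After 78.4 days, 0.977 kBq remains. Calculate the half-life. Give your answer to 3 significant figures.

A/A₀ = 0.977/43.7 ≈ 0.022357.
n = log₂(44.729) ≈ 5.4831 half-lives elapsed in 78.4 days.
t½ = 78.4/5.4831 ≈ 14.298 days.

14.3 days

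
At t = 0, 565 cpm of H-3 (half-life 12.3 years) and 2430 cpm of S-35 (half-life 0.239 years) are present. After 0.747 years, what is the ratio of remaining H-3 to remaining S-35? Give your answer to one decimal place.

H-3: 565 × (1/2)^(0.747/12.3) = 565 × (1/2)^0.060732 ≈ 541.71 cpm.
S-35: 2430 × (1/2)^(0.747/0.239) = 2430 × (1/2)^3.1255 ≈ 278.44 cpm.
Ratio ≈ 541.71 / 278.44 ≈ 1.9455.

1.9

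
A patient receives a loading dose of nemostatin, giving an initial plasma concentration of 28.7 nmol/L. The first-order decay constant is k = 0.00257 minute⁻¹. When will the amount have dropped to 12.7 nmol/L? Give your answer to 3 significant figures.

317 minutes

t½ = ln 2 / k = 0.69315 / 0.00257 ≈ 269.71 minutes.
Fraction remaining = 12.7/28.7 ≈ 0.44251.
n = log₂(28.7/12.7) = ln(2.2598)/ln 2 ≈ 1.1762 half-lives.
t = n × t½ = 1.1762 × 269.71 ≈ 317.24 minutes.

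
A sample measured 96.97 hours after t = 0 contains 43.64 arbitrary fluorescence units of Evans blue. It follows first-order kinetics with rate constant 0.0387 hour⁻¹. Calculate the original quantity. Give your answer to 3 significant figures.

1860 arbitrary fluorescence units

t½ = ln 2 / k = 0.69315 / 0.0387 ≈ 17.911 hours.
Number of half-lives elapsed: n = 96.97/17.911 ≈ 5.4141.
A₀ = A × 2^n = 43.64 × 2^5.4141 = 43.64 × 42.638 ≈ 1860.7 arbitrary fluorescence units.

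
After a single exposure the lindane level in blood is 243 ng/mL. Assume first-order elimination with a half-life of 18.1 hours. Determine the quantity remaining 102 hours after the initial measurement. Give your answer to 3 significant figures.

4.89 ng/mL

Number of half-lives: n = 102/18.1 ≈ 5.6354.
Remaining = 243 × (1/2)^5.6354 = 243 × 0.020118 ≈ 4.8887 ng/mL.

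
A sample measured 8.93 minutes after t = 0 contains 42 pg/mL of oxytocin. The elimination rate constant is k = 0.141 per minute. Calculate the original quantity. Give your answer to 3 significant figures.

t½ = ln 2 / k = 0.69315 / 0.141 ≈ 4.9159 minutes.
Number of half-lives elapsed: n = 8.93/4.9159 ≈ 1.8165.
A₀ = A × 2^n = 42 × 2^1.8165 = 42 × 3.5224 ≈ 147.94 pg/mL.

148 pg/mL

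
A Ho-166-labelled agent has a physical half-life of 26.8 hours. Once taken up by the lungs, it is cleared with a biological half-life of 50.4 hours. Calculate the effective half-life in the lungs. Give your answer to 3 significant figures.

17.5 hours

1/t_eff = 1/t_phys + 1/t_biol = 1/26.8 + 1/50.4 = 0.057155 per hour.
t_eff = 26.8 × 50.4 / (26.8 + 50.4) ≈ 17.496 hours.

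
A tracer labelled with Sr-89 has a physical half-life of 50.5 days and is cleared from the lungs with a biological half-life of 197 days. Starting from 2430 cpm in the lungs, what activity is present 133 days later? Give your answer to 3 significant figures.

1/t_eff = 1/t_phys + 1/t_biol = 1/50.5 + 1/197 = 0.024878 per day.
t_eff = 50.5 × 197 / (50.5 + 197) ≈ 40.196 days.
Remaining = 2430 × (1/2)^(133/40.196) = 2430 × (1/2)^3.3088 ≈ 245.22 cpm.

245 cpm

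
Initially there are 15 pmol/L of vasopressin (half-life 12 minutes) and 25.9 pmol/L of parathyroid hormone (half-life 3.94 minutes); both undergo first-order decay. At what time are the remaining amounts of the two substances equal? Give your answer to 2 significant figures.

4.6 minutes

Set 15·(1/2)^(t/12) = 25.9·(1/2)^(t/3.94).
Taking log₂: log₂(15/25.9) = t·(1/12 − 1/3.94).
log₂(0.57915) = -0.78799; 1/12 − 1/3.94 = -0.17047.
t = -0.78799 / -0.17047 ≈ 4.6224 minutes.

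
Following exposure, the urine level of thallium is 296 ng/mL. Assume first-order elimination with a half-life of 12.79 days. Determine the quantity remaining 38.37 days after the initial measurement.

37 ng/mL

Elapsed time is 3 half-lives (38.37/12.79).
Each half-life halves the amount: 296 × (1/2)^3 = 296/8 = 37 ng/mL.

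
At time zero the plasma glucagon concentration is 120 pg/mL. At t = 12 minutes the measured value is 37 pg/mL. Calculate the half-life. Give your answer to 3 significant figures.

A/A₀ = 37/120 ≈ 0.30833.
n = log₂(3.2432) ≈ 1.6974 half-lives elapsed in 12 minutes.
t½ = 12/1.6974 ≈ 7.0695 minutes.

7.07 minutes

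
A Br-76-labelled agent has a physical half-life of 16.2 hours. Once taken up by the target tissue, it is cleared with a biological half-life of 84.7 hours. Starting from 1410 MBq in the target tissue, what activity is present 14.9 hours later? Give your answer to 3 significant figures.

660 MBq

1/t_eff = 1/t_phys + 1/t_biol = 1/16.2 + 1/84.7 = 0.073535 per hour.
t_eff = 16.2 × 84.7 / (16.2 + 84.7) ≈ 13.599 hours.
Remaining = 1410 × (1/2)^(14.9/13.599) = 1410 × (1/2)^1.0957 ≈ 659.77 MBq.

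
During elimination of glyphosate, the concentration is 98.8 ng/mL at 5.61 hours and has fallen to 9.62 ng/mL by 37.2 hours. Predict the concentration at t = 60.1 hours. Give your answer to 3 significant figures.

Over Δt = 37.2 − 5.61 = 31.59 hours, the level fell by a factor of 98.8/9.62 ≈ 10.27.
n = log₂(10.27) ≈ 3.3604 half-lives, so t½ = 31.59/3.3604 ≈ 9.4007 hours.
From t = 37.2 to t = 60.1: 9.62 × (1/2)^((60.1−37.2)/9.4007) ≈ 1.7777 ng/mL.

1.78 ng/mL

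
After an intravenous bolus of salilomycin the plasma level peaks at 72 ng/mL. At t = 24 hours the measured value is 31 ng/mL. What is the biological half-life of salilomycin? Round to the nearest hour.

20 hours

A/A₀ = 31/72 ≈ 0.43056.
n = log₂(2.3226) ≈ 1.2157 half-lives elapsed in 24 hours.
t½ = 24/1.2157 ≈ 19.741 hours.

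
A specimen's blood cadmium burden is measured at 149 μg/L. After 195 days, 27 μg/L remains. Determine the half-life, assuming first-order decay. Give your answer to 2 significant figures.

79 days

A/A₀ = 27/149 ≈ 0.18121.
n = log₂(5.5185) ≈ 2.4643 half-lives elapsed in 195 days.
t½ = 195/2.4643 ≈ 79.131 days.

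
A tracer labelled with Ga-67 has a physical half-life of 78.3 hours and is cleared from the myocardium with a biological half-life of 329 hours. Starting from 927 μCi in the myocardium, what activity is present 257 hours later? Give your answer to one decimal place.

55.4 μCi

1/t_eff = 1/t_phys + 1/t_biol = 1/78.3 + 1/329 = 0.015811 per hour.
t_eff = 78.3 × 329 / (78.3 + 329) ≈ 63.247 hours.
Remaining = 927 × (1/2)^(257/63.247) = 927 × (1/2)^4.0634 ≈ 55.446 μCi.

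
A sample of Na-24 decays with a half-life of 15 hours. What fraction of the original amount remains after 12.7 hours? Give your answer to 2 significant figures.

0.56

n = 12.7/15 ≈ 0.84667 half-lives.
Fraction remaining = (1/2)^0.84667 ≈ 0.55607.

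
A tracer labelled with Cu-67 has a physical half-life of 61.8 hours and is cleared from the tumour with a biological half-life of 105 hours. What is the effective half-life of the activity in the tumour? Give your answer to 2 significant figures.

1/t_eff = 1/t_phys + 1/t_biol = 1/61.8 + 1/105 = 0.025705 per hour.
t_eff = 61.8 × 105 / (61.8 + 105) ≈ 38.903 hours.

39 hours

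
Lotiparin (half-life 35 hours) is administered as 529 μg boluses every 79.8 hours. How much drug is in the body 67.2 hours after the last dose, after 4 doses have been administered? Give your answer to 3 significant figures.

The 4 doses were given 306.6, 226.8, 147, 67.2 hours ago.
Total = 529·(1/2)^(306.6/35) + 529·(1/2)^(226.8/35) + 529·(1/2)^(147/35) + 529·(1/2)^(67.2/35)
      = 1.2202 + 5.9263 + 28.783 + 139.79 ≈ 175.72 μg.

176 μg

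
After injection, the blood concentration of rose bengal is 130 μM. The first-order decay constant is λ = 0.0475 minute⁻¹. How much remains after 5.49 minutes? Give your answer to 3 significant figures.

t½ = ln 2 / λ = 0.69315 / 0.0475 ≈ 14.593 minutes.
Number of half-lives: n = 5.49/14.593 ≈ 0.37622.
Remaining = 130 × (1/2)^0.37622 = 130 × 0.77045 ≈ 100.16 μM.

100 μM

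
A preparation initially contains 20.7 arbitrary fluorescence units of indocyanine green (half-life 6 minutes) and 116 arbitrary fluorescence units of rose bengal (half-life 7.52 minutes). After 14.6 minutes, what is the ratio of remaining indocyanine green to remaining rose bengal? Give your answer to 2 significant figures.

indocyanine green: 20.7 × (1/2)^(14.6/6) = 20.7 × (1/2)^2.4333 ≈ 3.8323 arbitrary fluorescence units.
rose bengal: 116 × (1/2)^(14.6/7.52) = 116 × (1/2)^1.9415 ≈ 30.2 arbitrary fluorescence units.
Ratio ≈ 3.8323 / 30.2 ≈ 0.1269.

0.13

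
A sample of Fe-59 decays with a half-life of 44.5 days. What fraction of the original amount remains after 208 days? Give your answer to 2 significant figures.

n = 208/44.5 ≈ 4.6742 half-lives.
Fraction remaining = (1/2)^4.6742 ≈ 0.039169.

0.039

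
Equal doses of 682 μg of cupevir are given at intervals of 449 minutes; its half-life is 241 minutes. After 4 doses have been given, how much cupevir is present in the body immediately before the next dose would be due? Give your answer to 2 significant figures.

260 μg

The 4 doses were given 1796, 1347, 898, 449 minutes ago.
Total = 682·(1/2)^(1796/241) + 682·(1/2)^(1347/241) + 682·(1/2)^(898/241) + 682·(1/2)^(449/241)
      = 3.8943 + 14.167 + 51.535 + 187.48 ≈ 257.07 μg.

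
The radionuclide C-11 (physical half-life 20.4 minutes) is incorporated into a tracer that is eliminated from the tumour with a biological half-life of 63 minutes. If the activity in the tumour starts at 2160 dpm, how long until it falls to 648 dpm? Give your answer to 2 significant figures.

1/t_eff = 1/t_phys + 1/t_biol = 1/20.4 + 1/63 = 0.064893 per minute.
t_eff = 20.4 × 63 / (20.4 + 63) ≈ 15.41 minutes.
n = log₂(2160/648) ≈ 1.737; t = 1.737 × 15.41 ≈ 26.767 minutes.

27 minutes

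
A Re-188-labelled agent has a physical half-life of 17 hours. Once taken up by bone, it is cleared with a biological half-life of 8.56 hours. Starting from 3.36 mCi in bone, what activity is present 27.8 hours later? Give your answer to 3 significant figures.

1/t_eff = 1/t_phys + 1/t_biol = 1/17 + 1/8.56 = 0.17565 per hour.
t_eff = 17 × 8.56 / (17 + 8.56) ≈ 5.6933 hours.
Remaining = 3.36 × (1/2)^(27.8/5.6933) = 3.36 × (1/2)^4.883 ≈ 0.11387 mCi.

0.114 mCi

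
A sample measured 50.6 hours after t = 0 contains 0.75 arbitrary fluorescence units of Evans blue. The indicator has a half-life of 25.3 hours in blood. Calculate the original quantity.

Number of half-lives elapsed: n = 50.6/25.3 ≈ 2.
A₀ = A × 2^n = 0.75 × 2^2 = 0.75 × 4 ≈ 3 arbitrary fluorescence units.

3 arbitrary fluorescence units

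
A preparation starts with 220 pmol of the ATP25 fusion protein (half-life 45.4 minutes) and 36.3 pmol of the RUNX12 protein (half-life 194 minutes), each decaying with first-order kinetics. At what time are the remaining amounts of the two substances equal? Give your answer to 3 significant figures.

154 minutes

Set 220·(1/2)^(t/45.4) = 36.3·(1/2)^(t/194).
Taking log₂: log₂(220/36.3) = t·(1/45.4 − 1/194).
log₂(6.0606) = 2.5995; 1/45.4 − 1/194 = 0.016872.
t = 2.5995 / 0.016872 ≈ 154.07 minutes.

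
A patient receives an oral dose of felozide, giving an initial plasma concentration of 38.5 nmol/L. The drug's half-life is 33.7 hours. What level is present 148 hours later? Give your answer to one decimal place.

Number of half-lives: n = 148/33.7 ≈ 4.3917.
Remaining = 38.5 × (1/2)^4.3917 = 38.5 × 0.04764 ≈ 1.8341 nmol/L.

1.8 nmol/L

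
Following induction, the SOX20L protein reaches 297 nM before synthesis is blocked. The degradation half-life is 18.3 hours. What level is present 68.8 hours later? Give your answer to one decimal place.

Number of half-lives: n = 68.8/18.3 ≈ 3.7596.
Remaining = 297 × (1/2)^3.7596 = 297 × 0.073834 ≈ 21.929 nM.

21.9 nM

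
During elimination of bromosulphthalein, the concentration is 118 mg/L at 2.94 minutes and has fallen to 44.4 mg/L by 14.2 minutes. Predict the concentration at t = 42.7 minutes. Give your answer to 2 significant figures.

Over Δt = 14.2 − 2.94 = 11.26 minutes, the level fell by a factor of 118/44.4 ≈ 2.6577.
n = log₂(2.6577) ≈ 1.4102 half-lives, so t½ = 11.26/1.4102 ≈ 7.9849 minutes.
From t = 14.2 to t = 42.7: 44.4 × (1/2)^((42.7−14.2)/7.9849) ≈ 3.7406 mg/L.

3.7 mg/L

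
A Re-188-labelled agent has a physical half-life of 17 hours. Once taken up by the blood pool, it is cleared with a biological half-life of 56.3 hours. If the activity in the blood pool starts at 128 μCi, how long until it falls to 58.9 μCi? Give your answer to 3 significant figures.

1/t_eff = 1/t_phys + 1/t_biol = 1/17 + 1/56.3 = 0.076586 per hour.
t_eff = 17 × 56.3 / (17 + 56.3) ≈ 13.057 hours.
n = log₂(128/58.9) ≈ 1.1198; t = 1.1198 × 13.057 ≈ 14.622 hours.

14.6 hours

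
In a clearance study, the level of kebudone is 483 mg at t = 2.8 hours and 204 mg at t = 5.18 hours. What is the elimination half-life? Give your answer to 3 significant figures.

1.91 hours

Over Δt = 5.18 − 2.8 = 2.38 hours, the level fell by a factor of 483/204 ≈ 2.3676.
n = log₂(2.3676) ≈ 1.2435 half-lives, so t½ = 2.38/1.2435 ≈ 1.914 hours.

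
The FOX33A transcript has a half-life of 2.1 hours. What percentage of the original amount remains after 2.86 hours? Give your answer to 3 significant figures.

n = 2.86/2.1 ≈ 1.3619 half-lives.
Fraction remaining = (1/2)^1.3619 ≈ 0.38907, i.e. 38.907%.

38.9%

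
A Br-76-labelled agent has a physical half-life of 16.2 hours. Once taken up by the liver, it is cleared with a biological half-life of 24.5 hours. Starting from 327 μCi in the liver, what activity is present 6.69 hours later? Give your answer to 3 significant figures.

1/t_eff = 1/t_phys + 1/t_biol = 1/16.2 + 1/24.5 = 0.10254 per hour.
t_eff = 16.2 × 24.5 / (16.2 + 24.5) ≈ 9.7518 hours.
Remaining = 327 × (1/2)^(6.69/9.7518) = 327 × (1/2)^0.68602 ≈ 203.25 μCi.

203 μCi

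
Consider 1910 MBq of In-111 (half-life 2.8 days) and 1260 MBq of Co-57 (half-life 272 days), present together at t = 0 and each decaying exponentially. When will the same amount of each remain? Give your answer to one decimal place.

Set 1910·(1/2)^(t/2.8) = 1260·(1/2)^(t/272).
Taking log₂: log₂(1910/1260) = t·(1/2.8 − 1/272).
log₂(1.5159) = 0.60015; 1/2.8 − 1/272 = 0.35347.
t = 0.60015 / 0.35347 ≈ 1.6979 days.

1.7 days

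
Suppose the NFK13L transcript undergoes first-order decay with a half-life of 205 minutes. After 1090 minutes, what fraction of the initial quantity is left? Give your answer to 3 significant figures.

0.0251

n = 1090/205 ≈ 5.3171 half-lives.
Fraction remaining = (1/2)^5.3171 ≈ 0.025084.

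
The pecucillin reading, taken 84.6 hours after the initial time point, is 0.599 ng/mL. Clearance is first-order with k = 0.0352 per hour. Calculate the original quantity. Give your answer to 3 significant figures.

11.8 ng/mL

t½ = ln 2 / k = 0.69315 / 0.0352 ≈ 19.692 hours.
Number of half-lives elapsed: n = 84.6/19.692 ≈ 4.2962.
A₀ = A × 2^n = 0.599 × 2^4.2962 = 0.599 × 19.647 ≈ 11.768 ng/mL.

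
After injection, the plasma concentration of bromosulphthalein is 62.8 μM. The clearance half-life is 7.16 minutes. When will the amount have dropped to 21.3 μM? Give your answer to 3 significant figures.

11.2 minutes

Fraction remaining = 21.3/62.8 ≈ 0.33917.
n = log₂(62.8/21.3) = ln(2.9484)/ln 2 ≈ 1.5599 half-lives.
t = n × t½ = 1.5599 × 7.16 ≈ 11.169 minutes.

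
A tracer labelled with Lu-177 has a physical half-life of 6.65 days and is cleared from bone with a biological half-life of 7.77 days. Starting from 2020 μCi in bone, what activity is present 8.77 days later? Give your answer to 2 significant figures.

1/t_eff = 1/t_phys + 1/t_biol = 1/6.65 + 1/7.77 = 0.27908 per day.
t_eff = 6.65 × 7.77 / (6.65 + 7.77) ≈ 3.5833 days.
Remaining = 2020 × (1/2)^(8.77/3.5833) = 2020 × (1/2)^2.4475 ≈ 370.32 μCi.

370 μCi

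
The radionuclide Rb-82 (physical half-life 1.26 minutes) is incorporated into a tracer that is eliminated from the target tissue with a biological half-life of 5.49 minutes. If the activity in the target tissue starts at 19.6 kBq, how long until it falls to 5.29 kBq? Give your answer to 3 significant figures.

1/t_eff = 1/t_phys + 1/t_biol = 1/1.26 + 1/5.49 = 0.9758 per minute.
t_eff = 1.26 × 5.49 / (1.26 + 5.49) ≈ 1.0248 minutes.
n = log₂(19.6/5.29) ≈ 1.8895; t = 1.8895 × 1.0248 ≈ 1.9364 minutes.

1.94 minutes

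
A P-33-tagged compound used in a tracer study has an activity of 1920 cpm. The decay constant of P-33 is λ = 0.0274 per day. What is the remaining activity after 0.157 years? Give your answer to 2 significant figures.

t½ = ln 2 / λ = 0.69315 / 0.0274 ≈ 25.297 days.
Convert the elapsed time: 0.157 years = 57.305 days.
Number of half-lives: n = 57.305/25.297 ≈ 2.2653.
Remaining = 1920 × (1/2)^2.2653 = 1920 × 0.20801 ≈ 399.38 cpm.

400 cpm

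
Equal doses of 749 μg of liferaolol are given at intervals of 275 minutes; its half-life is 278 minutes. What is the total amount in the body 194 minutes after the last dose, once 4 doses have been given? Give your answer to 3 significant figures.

871 μg

The 4 doses were given 1019, 744, 469, 194 minutes ago.
Total = 749·(1/2)^(1019/278) + 749·(1/2)^(744/278) + 749·(1/2)^(469/278) + 749·(1/2)^(194/278)
      = 59.029 + 117.18 + 232.61 + 461.75 ≈ 870.57 μg.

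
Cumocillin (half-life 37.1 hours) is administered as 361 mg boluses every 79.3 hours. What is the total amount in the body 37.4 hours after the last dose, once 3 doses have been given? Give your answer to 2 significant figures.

230 mg

The 3 doses were given 196, 116.7, 37.4 hours ago.
Total = 361·(1/2)^(196/37.1) + 361·(1/2)^(116.7/37.1) + 361·(1/2)^(37.4/37.1)
      = 9.2717 + 40.794 + 179.49 ≈ 229.56 mg.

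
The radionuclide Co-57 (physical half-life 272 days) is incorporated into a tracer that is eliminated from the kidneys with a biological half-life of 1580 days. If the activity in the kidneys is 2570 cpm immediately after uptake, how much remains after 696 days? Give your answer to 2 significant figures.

1/t_eff = 1/t_phys + 1/t_biol = 1/272 + 1/1580 = 0.0043094 per day.
t_eff = 272 × 1580 / (272 + 1580) ≈ 232.05 days.
Remaining = 2570 × (1/2)^(696/232.05) = 2570 × (1/2)^2.9993 ≈ 321.4 cpm.

320 cpm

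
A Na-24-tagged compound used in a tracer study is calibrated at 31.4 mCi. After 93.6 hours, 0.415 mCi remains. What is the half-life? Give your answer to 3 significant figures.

A/A₀ = 0.415/31.4 ≈ 0.013217.
n = log₂(75.663) ≈ 6.2415 half-lives elapsed in 93.6 hours.
t½ = 93.6/6.2415 ≈ 14.996 hours.

15.0 hours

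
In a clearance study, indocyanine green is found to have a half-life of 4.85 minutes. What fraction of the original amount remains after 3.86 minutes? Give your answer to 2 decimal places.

n = 3.86/4.85 ≈ 0.79588 half-lives.
Fraction remaining = (1/2)^0.79588 ≈ 0.57599.

0.58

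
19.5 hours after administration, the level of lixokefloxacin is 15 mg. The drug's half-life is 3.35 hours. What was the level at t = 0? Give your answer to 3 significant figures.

Number of half-lives elapsed: n = 19.5/3.35 ≈ 5.8209.
A₀ = A × 2^n = 15 × 2^5.8209 = 15 × 56.528 ≈ 847.92 mg.

848 mg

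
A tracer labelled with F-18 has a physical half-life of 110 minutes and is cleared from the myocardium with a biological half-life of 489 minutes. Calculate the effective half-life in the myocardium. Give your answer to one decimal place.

89.8 minutes

1/t_eff = 1/t_phys + 1/t_biol = 1/110 + 1/489 = 0.011136 per minute.
t_eff = 110 × 489 / (110 + 489) ≈ 89.8 minutes.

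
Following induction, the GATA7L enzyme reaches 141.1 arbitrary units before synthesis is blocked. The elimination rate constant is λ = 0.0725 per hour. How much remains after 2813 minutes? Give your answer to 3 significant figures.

t½ = ln 2 / λ = 0.69315 / 0.0725 ≈ 9.5607 hours.
Convert the elapsed time: 2813 minutes = 46.8833 hours.
Number of half-lives: n = 46.8833/9.5607 ≈ 4.9038.
Remaining = 141.1 × (1/2)^4.9038 = 141.1 × 0.033405 ≈ 4.7135 arbitrary units.

4.71 arbitrary units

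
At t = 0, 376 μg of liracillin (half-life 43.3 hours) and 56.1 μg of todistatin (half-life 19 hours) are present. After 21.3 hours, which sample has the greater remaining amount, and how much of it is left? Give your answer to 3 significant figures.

liracillin, 267 μg

liracillin: 376 × (1/2)^0.49192 ≈ 267.37 μg.
todistatin: 56.1 × (1/2)^1.1211 ≈ 25.792 μg.
Liracillin has more remaining, at ≈ 267.37 μg.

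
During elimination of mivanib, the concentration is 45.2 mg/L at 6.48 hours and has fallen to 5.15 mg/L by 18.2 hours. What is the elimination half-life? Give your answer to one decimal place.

3.7 hours

Over Δt = 18.2 − 6.48 = 11.72 hours, the level fell by a factor of 45.2/5.15 ≈ 8.7767.
n = log₂(8.7767) ≈ 3.1337 half-lives, so t½ = 11.72/3.1337 ≈ 3.74 hours.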